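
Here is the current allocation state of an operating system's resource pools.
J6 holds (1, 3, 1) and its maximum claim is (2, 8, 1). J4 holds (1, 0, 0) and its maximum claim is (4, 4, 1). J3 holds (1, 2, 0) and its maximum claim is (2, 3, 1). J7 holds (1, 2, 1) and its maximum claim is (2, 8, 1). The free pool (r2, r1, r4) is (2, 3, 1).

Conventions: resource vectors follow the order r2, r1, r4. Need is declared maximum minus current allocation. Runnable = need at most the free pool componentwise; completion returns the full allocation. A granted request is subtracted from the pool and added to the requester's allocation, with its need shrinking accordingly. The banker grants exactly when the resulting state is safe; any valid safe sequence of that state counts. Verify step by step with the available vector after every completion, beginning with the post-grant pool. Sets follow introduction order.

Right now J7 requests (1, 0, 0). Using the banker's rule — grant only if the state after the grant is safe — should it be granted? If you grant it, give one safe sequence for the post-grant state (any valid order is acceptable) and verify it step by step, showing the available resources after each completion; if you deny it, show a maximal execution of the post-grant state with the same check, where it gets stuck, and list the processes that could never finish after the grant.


GRANT: granting preserves safety; a valid post-grant sequence is J3, J6, J7, J4.
Key observation: after the grant the pool drops to (1, 3, 1), which still lets J3 finish first and unwind the rest.
Step-by-step check of the post-grant state:
  pool = (1, 3, 1)
  J3: need (1, 1, 1) fits (1, 3, 1); releases (1, 2, 0), pool now (2, 5, 1)
  J6: need (1, 5, 0) fits (2, 5, 1); releases (1, 3, 1), pool now (3, 8, 2)
  J7: need (0, 6, 0) fits (3, 8, 2); releases (2, 2, 1), pool now (5, 10, 3)
  J4: need (3, 4, 1) fits (5, 10, 3); releases (1, 0, 0), pool now (6, 10, 3)


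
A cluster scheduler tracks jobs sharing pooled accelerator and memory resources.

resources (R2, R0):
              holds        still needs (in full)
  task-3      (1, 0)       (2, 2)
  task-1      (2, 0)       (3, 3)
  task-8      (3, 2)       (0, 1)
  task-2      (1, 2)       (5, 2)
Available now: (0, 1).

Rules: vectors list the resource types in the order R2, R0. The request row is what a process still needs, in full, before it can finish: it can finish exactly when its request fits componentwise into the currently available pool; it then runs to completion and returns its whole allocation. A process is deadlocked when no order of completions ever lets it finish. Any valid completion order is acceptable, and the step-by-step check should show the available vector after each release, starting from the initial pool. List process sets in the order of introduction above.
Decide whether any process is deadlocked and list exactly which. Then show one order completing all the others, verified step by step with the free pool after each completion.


No process is deadlocked.
Key observation: there is always a runnable process — task-8 first — so the state unwinds completely.
The rest can finish in the order task-8, task-1, task-2, task-3. Walking it through:
  pool = (0, 1)
  task-8 needs (0, 1) <= (0, 1) -> finishes; pool += (3, 2) = (3, 3)
  task-1 needs (3, 3) <= (3, 3) -> finishes; pool += (2, 0) = (5, 3)
  task-2 needs (5, 2) <= (5, 3) -> finishes; pool += (1, 2) = (6, 5)
  task-3 needs (2, 2) <= (6, 5) -> finishes; pool += (1, 0) = (7, 5)


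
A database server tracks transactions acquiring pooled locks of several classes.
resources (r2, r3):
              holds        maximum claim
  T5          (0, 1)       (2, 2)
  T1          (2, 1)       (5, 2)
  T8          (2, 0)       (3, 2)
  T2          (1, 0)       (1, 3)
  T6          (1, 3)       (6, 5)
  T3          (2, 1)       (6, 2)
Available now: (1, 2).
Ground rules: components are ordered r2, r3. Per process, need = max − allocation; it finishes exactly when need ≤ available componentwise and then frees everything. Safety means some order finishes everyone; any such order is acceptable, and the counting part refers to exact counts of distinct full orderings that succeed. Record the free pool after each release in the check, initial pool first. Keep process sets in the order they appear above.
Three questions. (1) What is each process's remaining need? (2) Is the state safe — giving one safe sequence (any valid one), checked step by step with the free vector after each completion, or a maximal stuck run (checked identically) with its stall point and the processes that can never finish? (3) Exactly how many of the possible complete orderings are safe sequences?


(1) Outstanding need per process (order r2, r3):
  T5: (2, 1)
  T1: (3, 1)
  T8: (1, 2)
  T2: (0, 3)
  T6: (5, 2)
  T3: (4, 1)
(2) SAFE — a valid safe sequence is T8, T1, T5, T2, T3, T6.
Key observation: at T8 the run first touches a limit — (1, 2) against (1, 2), exact on a resource it actually requests.
Walking it through:
  pool = (1, 2)
  run T8 (needs (1, 2), free (1, 2)); after release of (2, 0) the pool is (3, 2)
  run T1 (needs (3, 1), free (3, 2)); after release of (2, 1) the pool is (5, 3)
  run T5 (needs (2, 1), free (5, 3)); after release of (0, 1) the pool is (5, 4)
  run T2 (needs (0, 3), free (5, 4)); after release of (1, 0) the pool is (6, 4)
  run T3 (needs (4, 1), free (6, 4)); after release of (2, 1) the pool is (8, 5)
  run T6 (needs (5, 2), free (8, 5)); after release of (1, 3) the pool is (9, 8)
(3) Precisely 34 of the possible complete orderings are safe sequences.


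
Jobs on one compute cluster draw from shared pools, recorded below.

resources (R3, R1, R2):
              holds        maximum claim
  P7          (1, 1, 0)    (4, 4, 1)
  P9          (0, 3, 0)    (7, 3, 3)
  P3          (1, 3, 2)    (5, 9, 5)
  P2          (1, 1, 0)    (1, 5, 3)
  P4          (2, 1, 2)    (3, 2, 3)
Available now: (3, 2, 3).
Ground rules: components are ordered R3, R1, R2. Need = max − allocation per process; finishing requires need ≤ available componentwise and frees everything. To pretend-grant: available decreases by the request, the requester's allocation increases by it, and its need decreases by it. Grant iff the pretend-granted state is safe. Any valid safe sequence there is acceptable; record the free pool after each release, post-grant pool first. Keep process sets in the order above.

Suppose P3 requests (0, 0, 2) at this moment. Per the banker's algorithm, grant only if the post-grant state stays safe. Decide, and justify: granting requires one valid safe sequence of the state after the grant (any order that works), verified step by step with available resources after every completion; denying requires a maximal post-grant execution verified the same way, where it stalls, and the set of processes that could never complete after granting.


GRANT. The post-grant state is safe; one safe sequence: P4, P7, P2, P9, P3.
Key observation: granting shrinks the pool to (3, 2, 1), yet P4 still fits and the chain goes through.
Step-by-step check of the post-grant state:
  pool = (3, 2, 1)
  run P4 (needs (1, 1, 1), free (3, 2, 1)); after release of (2, 1, 2) the pool is (5, 3, 3)
  run P7 (needs (3, 3, 1), free (5, 3, 3)); after release of (1, 1, 0) the pool is (6, 4, 3)
  run P2 (needs (0, 4, 3), free (6, 4, 3)); after release of (1, 1, 0) the pool is (7, 5, 3)
  run P9 (needs (7, 0, 3), free (7, 5, 3)); after release of (0, 3, 0) the pool is (7, 8, 3)
  run P3 (needs (4, 6, 1), free (7, 8, 3)); after release of (1, 3, 4) the pool is (8, 11, 7)


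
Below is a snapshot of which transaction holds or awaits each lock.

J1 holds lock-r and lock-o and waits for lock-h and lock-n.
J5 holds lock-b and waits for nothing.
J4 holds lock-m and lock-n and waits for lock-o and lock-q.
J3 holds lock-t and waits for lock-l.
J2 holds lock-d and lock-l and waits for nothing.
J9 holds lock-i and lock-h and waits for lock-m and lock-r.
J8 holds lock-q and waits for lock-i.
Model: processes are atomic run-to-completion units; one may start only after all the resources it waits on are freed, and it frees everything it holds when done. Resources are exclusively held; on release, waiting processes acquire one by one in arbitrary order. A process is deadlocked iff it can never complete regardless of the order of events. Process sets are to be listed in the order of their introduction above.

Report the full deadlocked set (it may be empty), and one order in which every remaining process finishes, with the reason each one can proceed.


Deadlocked: J1, J4, J9 and J8.
Key observation: the waits loop around J1 -> J4 -> J1 with no way out; J9 and J8 are caught in further circular waits.
One completion order for the rest: J5, J2, J3.
Check, step by step:
  J5: no waits; runs immediately, freeing lock-b
  J2: no waits; runs immediately, freeing lock-d and lock-l
  J3: everything it awaited (lock-l) is free; runs, freeing lock-t


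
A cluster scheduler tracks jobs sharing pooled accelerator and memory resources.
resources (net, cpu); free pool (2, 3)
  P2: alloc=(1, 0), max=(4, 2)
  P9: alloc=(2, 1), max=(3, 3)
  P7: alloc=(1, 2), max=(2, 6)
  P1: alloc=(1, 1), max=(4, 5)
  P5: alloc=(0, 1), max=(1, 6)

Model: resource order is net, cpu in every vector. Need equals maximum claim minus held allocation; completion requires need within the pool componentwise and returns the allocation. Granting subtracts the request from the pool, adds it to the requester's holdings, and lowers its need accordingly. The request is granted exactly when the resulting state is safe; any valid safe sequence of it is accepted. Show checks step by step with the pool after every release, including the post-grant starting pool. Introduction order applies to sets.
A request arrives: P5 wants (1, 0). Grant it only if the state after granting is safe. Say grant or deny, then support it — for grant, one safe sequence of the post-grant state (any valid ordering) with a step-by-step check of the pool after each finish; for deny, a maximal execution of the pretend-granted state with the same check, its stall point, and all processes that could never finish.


GRANT: granting preserves safety; a valid post-grant sequence is P9, P7, P5, P2, P1.
Key observation: with (1, 3) left after the transfer, P9 can run at once — the state stays safe.
Check on the post-grant state, step by step:
  pool = (1, 3)
  run P9 (needs (1, 2), free (1, 3)); after release of (2, 1) the pool is (3, 4)
  run P7 (needs (1, 4), free (3, 4)); after release of (1, 2) the pool is (4, 6)
  run P5 (needs (0, 5), free (4, 6)); after release of (1, 1) the pool is (5, 7)
  run P2 (needs (3, 2), free (5, 7)); after release of (1, 0) the pool is (6, 7)
  run P1 (needs (3, 4), free (6, 7)); after release of (1, 1) the pool is (7, 8)


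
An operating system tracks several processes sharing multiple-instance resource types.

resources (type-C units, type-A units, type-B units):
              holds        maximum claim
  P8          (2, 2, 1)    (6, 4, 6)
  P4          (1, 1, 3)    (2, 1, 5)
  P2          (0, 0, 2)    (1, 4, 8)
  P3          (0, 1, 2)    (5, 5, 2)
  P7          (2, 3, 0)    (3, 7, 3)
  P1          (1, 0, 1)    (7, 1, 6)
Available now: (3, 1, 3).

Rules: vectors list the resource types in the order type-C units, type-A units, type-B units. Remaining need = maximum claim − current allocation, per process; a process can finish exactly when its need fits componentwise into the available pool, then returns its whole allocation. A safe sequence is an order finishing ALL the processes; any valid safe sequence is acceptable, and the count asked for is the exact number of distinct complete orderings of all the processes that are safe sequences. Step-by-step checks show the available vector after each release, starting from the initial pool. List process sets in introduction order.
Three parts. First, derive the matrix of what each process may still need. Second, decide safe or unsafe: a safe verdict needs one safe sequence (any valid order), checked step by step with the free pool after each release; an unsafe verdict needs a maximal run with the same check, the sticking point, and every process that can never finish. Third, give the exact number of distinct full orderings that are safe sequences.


(1) Outstanding need per process (order type-C units, type-A units, type-B units):
  P8: (4, 2, 5)
  P4: (1, 0, 2)
  P2: (1, 4, 6)
  P3: (5, 4, 0)
  P7: (1, 4, 3)
  P1: (6, 1, 5)
(2) SAFE, for example via the order P4, P8, P1, P3, P2, P7.
Key observation: the first exact fit in this order is P8 — it needs (4, 2, 5) with (4, 2, 6) free, meeting a requested resource to the last unit.
Step-by-step check:
  pool = (3, 1, 3)
  P4 needs (1, 0, 2) <= (3, 1, 3) -> finishes; pool += (1, 1, 3) = (4, 2, 6)
  P8 needs (4, 2, 5) <= (4, 2, 6) -> finishes; pool += (2, 2, 1) = (6, 4, 7)
  P1 needs (6, 1, 5) <= (6, 4, 7) -> finishes; pool += (1, 0, 1) = (7, 4, 8)
  P3 needs (5, 4, 0) <= (7, 4, 8) -> finishes; pool += (0, 1, 2) = (7, 5, 10)
  P2 needs (1, 4, 6) <= (7, 5, 10) -> finishes; pool += (0, 0, 2) = (7, 5, 12)
  P7 needs (1, 4, 3) <= (7, 5, 12) -> finishes; pool += (2, 3, 0) = (9, 8, 12)
(3) Exactly 24 of the possible complete orderings are safe sequences.


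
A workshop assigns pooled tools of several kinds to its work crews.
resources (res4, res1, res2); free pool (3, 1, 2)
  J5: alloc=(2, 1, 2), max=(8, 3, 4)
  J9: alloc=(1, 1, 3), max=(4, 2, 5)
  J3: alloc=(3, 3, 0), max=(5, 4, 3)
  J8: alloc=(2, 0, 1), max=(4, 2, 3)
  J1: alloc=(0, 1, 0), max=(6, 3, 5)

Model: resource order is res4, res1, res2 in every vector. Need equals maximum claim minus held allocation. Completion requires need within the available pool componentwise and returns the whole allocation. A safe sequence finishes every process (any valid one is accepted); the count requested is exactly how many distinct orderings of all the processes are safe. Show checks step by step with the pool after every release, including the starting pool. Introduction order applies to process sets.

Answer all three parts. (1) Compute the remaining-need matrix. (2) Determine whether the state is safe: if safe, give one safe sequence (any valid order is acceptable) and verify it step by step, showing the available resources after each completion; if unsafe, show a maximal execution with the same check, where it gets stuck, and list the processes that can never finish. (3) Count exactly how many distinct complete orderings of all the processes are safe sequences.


(1) Outstanding need per process (order res4, res1, res2):
  J5: (6, 2, 2)
  J9: (3, 1, 2)
  J3: (2, 1, 3)
  J8: (2, 2, 2)
  J1: (6, 2, 5)
(2) The state is SAFE; one workable sequence: J9, J8, J1, J3, J5.
Key observation: J9 is the earliest step where a requested resource binds exactly: need (3, 1, 2), pool (3, 1, 2) at its turn.
Walking it through:
  pool = (3, 1, 2)
  J9: need (3, 1, 2) fits (3, 1, 2); releases (1, 1, 3), pool now (4, 2, 5)
  J8: need (2, 2, 2) fits (4, 2, 5); releases (2, 0, 1), pool now (6, 2, 6)
  J1: need (6, 2, 5) fits (6, 2, 6); releases (0, 1, 0), pool now (6, 3, 6)
  J3: need (2, 1, 3) fits (6, 3, 6); releases (3, 3, 0), pool now (9, 6, 6)
  J5: need (6, 2, 2) fits (9, 6, 6); releases (2, 1, 2), pool now (11, 7, 8)
(3) Precisely 12 of the possible complete orderings are safe sequences.


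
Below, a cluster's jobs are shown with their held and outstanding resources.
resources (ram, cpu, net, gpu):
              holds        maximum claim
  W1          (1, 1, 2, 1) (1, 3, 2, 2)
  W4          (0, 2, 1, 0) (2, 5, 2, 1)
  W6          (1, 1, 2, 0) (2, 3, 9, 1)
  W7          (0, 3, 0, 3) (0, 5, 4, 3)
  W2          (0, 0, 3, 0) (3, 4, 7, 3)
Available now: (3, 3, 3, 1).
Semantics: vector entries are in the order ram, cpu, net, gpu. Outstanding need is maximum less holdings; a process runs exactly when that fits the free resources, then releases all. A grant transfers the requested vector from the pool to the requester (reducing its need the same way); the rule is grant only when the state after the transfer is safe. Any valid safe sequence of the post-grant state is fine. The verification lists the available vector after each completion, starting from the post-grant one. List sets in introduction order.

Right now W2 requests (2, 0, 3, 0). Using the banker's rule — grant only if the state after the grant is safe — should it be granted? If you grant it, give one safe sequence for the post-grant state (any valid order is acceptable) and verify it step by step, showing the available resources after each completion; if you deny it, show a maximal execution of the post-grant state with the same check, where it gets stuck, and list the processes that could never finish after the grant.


DENY: after the grant no complete ordering would exist.
Key observation: after W1, W4 the pool peaks at (2, 6, 3, 2), and each blocked process is short somewhere: W6 on net; W7 on net; W2 on gpu.
On the post-grant state, W1, W4 is a maximal run — nothing extends it. Step-by-step check:
  pool = (1, 3, 0, 1)
  run W1 (needs (0, 2, 0, 1), free (1, 3, 0, 1)); after release of (1, 1, 2, 1) the pool is (2, 4, 2, 2)
  run W4 (needs (2, 3, 1, 1), free (2, 4, 2, 2)); after release of (0, 2, 1, 0) the pool is (2, 6, 3, 2)
  W6 cannot run: need (1, 2, 7, 1) vs free (2, 6, 3, 2) (insufficient net)
  W7 cannot run: need (0, 2, 4, 0) vs free (2, 6, 3, 2) (insufficient net)
  W2 cannot run: need (1, 4, 1, 3) vs free (2, 6, 3, 2) (insufficient gpu)
Processes that could never finish after the grant: W6, W7 and W2.


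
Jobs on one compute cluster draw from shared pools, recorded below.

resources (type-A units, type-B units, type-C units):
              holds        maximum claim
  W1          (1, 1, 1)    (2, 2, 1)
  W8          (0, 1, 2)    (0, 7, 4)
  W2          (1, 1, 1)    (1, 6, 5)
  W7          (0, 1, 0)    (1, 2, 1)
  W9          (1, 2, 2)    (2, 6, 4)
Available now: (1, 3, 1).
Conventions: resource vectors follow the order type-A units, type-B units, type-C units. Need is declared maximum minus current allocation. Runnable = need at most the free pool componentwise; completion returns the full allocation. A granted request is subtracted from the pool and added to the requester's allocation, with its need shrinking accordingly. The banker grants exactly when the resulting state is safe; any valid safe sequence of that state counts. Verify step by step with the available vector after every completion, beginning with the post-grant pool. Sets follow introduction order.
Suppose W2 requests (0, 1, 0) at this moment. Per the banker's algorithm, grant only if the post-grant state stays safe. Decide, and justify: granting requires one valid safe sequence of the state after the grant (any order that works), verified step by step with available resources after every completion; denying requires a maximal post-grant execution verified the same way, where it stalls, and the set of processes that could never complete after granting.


GRANT. The post-grant state is safe; one safe sequence: W1, W7, W9, W2, W8.
Key observation: the transfer keeps a workable pool ((1, 2, 1)); W1 starts the safe sequence.
Verifying the post-grant state step by step:
  pool = (1, 2, 1)
  W1 needs (1, 1, 0) <= (1, 2, 1) -> finishes; pool += (1, 1, 1) = (2, 3, 2)
  W7 needs (1, 1, 1) <= (2, 3, 2) -> finishes; pool += (0, 1, 0) = (2, 4, 2)
  W9 needs (1, 4, 2) <= (2, 4, 2) -> finishes; pool += (1, 2, 2) = (3, 6, 4)
  W2 needs (0, 4, 4) <= (3, 6, 4) -> finishes; pool += (1, 2, 1) = (4, 8, 5)
  W8 needs (0, 6, 2) <= (4, 8, 5) -> finishes; pool += (0, 1, 2) = (4, 9, 7)


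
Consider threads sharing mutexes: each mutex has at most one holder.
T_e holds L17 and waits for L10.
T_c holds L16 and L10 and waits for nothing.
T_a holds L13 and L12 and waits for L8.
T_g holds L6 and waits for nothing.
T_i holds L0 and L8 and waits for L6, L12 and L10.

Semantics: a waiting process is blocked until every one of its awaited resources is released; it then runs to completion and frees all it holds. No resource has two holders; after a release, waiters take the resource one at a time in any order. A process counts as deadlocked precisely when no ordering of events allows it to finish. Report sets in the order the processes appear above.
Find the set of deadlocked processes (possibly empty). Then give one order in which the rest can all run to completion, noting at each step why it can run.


Deadlocked: T_a and T_i.
Key observation: nobody on the ring T_a -> T_i -> T_a can start until another member finishes, which never happens; no other process is dragged down with it.
One completion order for the rest: T_g, T_c, T_e.
Verifying each step:
  run T_g (it waits on nothing); releases L6
  run T_c (it waits on nothing); releases L16 and L10
  T_e waits on L10 — all released -> runs and releases L17


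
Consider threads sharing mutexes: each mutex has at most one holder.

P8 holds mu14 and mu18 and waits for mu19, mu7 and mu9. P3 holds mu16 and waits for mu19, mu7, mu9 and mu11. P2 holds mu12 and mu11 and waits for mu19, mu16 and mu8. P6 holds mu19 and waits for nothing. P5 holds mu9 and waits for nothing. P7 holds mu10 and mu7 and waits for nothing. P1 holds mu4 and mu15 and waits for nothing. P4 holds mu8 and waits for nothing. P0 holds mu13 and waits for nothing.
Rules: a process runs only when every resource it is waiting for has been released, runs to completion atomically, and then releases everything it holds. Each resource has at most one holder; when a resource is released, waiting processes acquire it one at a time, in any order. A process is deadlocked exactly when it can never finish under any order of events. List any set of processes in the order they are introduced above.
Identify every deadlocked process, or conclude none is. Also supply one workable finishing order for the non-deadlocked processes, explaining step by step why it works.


The deadlocked set is P3 and P2.
Key observation: P3 -> P2 -> P3 is a circular wait — nothing in it can go first; no other process is dragged down with it.
A valid finishing order for the others: P5, P6, P0, P1, P7, P8, P4.
Step-by-step check:
  P5: no waits; runs immediately, freeing mu9
  P6: no waits; runs immediately, freeing mu19
  P0: no waits; runs immediately, freeing mu13
  P1: no waits; runs immediately, freeing mu4 and mu15
  P7: no waits; runs immediately, freeing mu10 and mu7
  run P8 (all its waits — mu19, mu7 and mu9 — are resolved); releases mu14 and mu18
  P4: no waits; runs immediately, freeing mu8


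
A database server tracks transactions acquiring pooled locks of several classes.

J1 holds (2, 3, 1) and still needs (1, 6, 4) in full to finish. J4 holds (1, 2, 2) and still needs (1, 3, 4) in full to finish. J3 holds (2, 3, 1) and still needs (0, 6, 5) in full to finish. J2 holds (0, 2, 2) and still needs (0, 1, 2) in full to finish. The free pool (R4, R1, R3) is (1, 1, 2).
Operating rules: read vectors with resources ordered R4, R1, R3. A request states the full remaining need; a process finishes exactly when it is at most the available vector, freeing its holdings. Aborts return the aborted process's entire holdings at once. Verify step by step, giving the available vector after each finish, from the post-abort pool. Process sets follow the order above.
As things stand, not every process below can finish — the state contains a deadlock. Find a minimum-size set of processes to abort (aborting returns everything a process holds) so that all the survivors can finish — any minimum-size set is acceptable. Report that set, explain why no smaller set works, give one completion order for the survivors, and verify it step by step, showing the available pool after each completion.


The answer: abort J1.
Key observation: before aborting J1, J3 was permanently blocked — no order could ever run it; afterwards it completes at step 3.
Why nothing smaller works: aborting no one leaves the state deadlocked as given.
Survivors finish in the order: J2, J4, J3. Step-by-step check (pool after the aborts first):
  pool = (3, 4, 3)
  J2 needs (0, 1, 2) <= (3, 4, 3) -> finishes; pool += (0, 2, 2) = (3, 6, 5)
  J4 needs (1, 3, 4) <= (3, 6, 5) -> finishes; pool += (1, 2, 2) = (4, 8, 7)
  J3 needs (0, 6, 5) <= (4, 8, 7) -> finishes; pool += (2, 3, 1) = (6, 11, 8)


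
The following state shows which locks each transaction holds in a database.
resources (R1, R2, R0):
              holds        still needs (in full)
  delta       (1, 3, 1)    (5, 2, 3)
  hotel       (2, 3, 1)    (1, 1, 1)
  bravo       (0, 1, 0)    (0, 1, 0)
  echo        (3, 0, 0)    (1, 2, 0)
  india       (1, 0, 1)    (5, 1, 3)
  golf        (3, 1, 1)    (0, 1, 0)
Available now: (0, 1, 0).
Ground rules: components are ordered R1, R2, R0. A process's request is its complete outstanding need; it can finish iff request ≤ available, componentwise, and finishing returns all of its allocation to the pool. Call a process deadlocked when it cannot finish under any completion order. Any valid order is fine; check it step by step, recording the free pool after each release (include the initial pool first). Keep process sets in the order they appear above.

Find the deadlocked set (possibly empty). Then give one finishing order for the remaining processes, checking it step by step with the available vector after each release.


Deadlocked set: delta and india.
Key observation: even finishing golf, hotel, echo, bravo leaves just (8, 6, 2) free — too little R0 for any of the remaining processes.
A valid finishing order for the others: golf, hotel, echo, bravo. Step-by-step check:
  pool = (0, 1, 0)
  run golf (needs (0, 1, 0), free (0, 1, 0)); after release of (3, 1, 1) the pool is (3, 2, 1)
  run hotel (needs (1, 1, 1), free (3, 2, 1)); after release of (2, 3, 1) the pool is (5, 5, 2)
  run echo (needs (1, 2, 0), free (5, 5, 2)); after release of (3, 0, 0) the pool is (8, 5, 2)
  run bravo (needs (0, 1, 0), free (8, 5, 2)); after release of (0, 1, 0) the pool is (8, 6, 2)
None of the blocked processes ever fits:
  delta cannot run: need (5, 2, 3) vs free (8, 6, 2) (insufficient R0)
  india cannot run: need (5, 1, 3) vs free (8, 6, 2) (insufficient R0)


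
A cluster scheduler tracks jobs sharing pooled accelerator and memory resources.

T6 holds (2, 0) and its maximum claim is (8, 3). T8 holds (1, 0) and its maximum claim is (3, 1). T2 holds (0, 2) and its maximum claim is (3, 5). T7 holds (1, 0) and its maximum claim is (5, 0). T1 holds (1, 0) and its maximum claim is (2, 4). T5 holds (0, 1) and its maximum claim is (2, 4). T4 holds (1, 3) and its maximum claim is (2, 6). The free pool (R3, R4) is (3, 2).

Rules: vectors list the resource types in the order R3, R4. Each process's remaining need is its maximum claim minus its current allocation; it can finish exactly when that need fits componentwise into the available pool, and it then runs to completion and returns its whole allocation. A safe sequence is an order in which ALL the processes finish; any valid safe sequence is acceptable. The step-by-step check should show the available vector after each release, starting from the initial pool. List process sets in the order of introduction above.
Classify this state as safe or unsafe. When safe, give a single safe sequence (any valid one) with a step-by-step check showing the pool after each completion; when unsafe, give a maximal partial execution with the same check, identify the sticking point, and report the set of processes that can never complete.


The state is UNSAFE.
Key observation: no order helps: past T8, T7, the free pool tops out at (5, 2), below what each blocked process needs in R4.
A maximal execution: T8, T7 — then nothing else fits. Walking it through:
  pool = (3, 2)
  T8 needs (2, 1) <= (3, 2) -> finishes; pool += (1, 0) = (4, 2)
  T7 needs (4, 0) <= (4, 2) -> finishes; pool += (1, 0) = (5, 2)
  T6 cannot run: need (6, 3) vs free (5, 2) (insufficient R3 and R4)
  T2 cannot run: need (3, 3) vs free (5, 2) (insufficient R4)
  T1 cannot run: need (1, 4) vs free (5, 2) (insufficient R4)
  T5 cannot run: need (2, 3) vs free (5, 2) (insufficient R4)
  T4 cannot run: need (1, 3) vs free (5, 2) (insufficient R4)
Permanently blocked: T6, T2, T1, T5 and T4.


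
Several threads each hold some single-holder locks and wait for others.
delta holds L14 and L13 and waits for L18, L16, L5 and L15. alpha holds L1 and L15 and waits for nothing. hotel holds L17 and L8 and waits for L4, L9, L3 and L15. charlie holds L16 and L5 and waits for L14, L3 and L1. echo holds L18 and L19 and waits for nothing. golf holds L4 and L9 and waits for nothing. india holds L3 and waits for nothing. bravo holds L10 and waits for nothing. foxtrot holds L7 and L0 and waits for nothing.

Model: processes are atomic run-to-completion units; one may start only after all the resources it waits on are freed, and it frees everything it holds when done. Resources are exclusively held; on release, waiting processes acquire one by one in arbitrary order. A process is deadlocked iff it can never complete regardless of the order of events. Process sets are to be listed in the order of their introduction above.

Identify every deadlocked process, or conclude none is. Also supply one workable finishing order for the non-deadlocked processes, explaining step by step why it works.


Deadlocked set: delta and charlie.
Key observation: nobody on the ring delta -> charlie -> delta can start until another member finishes, which never happens; no other process is dragged down with it.
One completion order for the rest: bravo, echo, alpha, foxtrot, india, golf, hotel.
Check, step by step:
  run bravo (it waits on nothing); releases L10
  run echo (it waits on nothing); releases L18 and L19
  run alpha (it waits on nothing); releases L1 and L15
  run foxtrot (it waits on nothing); releases L7 and L0
  run india (it waits on nothing); releases L3
  run golf (it waits on nothing); releases L4 and L9
  hotel: everything it awaited (L4, L9, L3 and L15) is free; runs, freeing L17 and L8


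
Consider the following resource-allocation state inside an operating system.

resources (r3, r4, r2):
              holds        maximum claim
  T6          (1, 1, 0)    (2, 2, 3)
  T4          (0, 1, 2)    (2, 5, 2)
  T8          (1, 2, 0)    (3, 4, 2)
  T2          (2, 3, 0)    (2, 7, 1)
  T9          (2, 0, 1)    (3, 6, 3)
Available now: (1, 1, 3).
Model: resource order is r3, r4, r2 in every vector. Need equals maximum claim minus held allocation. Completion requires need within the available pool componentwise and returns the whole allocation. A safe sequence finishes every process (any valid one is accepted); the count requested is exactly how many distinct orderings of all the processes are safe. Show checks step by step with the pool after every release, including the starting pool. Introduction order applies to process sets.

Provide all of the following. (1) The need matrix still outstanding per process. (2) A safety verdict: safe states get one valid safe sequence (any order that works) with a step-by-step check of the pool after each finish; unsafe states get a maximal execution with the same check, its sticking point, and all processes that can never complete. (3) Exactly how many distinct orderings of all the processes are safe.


(1) Remaining need (order r3, r4, r2):
  T6: (1, 1, 3)
  T4: (2, 4, 0)
  T8: (2, 2, 2)
  T2: (0, 4, 1)
  T9: (1, 6, 2)
(2) SAFE — a valid safe sequence is T6, T8, T4, T2, T9.
Key observation: the order's first zero-slack moment is T6 ((1, 1, 3) needed, (1, 1, 3) free — a requested resource with nothing to spare).
Step-by-step check:
  pool = (1, 1, 3)
  T6 needs (1, 1, 3) <= (1, 1, 3) -> finishes; pool += (1, 1, 0) = (2, 2, 3)
  T8 needs (2, 2, 2) <= (2, 2, 3) -> finishes; pool += (1, 2, 0) = (3, 4, 3)
  T4 needs (2, 4, 0) <= (3, 4, 3) -> finishes; pool += (0, 1, 2) = (3, 5, 5)
  T2 needs (0, 4, 1) <= (3, 5, 5) -> finishes; pool += (2, 3, 0) = (5, 8, 5)
  T9 needs (1, 6, 2) <= (5, 8, 5) -> finishes; pool += (2, 0, 1) = (7, 8, 6)
(3) Precisely 3 of the possible complete orderings are safe sequences.


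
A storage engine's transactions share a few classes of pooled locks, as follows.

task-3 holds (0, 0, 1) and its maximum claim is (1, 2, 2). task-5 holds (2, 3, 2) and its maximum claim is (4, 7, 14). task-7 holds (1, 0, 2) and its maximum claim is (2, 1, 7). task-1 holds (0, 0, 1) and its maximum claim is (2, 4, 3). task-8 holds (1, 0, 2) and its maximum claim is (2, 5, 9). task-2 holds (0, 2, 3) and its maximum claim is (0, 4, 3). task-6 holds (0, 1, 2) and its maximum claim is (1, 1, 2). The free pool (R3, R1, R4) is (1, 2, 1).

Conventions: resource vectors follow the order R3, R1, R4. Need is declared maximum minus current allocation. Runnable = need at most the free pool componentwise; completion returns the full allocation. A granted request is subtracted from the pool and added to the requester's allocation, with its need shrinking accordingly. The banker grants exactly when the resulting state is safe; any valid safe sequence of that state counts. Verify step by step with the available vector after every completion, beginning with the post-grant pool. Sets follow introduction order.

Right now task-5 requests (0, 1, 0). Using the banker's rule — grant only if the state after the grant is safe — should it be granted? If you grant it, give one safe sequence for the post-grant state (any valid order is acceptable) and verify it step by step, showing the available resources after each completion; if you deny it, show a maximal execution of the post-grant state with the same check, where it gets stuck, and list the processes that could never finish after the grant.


DENY: after the grant no complete ordering would exist.
Key observation: after task-6, task-2, task-7, task-1, task-3 the pool peaks at (2, 4, 10), and each blocked process is short somewhere: task-5 on R4; task-8 on R1.
After a pretend grant, a maximal execution: task-6, task-2, task-7, task-1, task-3 — then nothing else fits. Check, step by step:
  pool = (1, 1, 1)
  task-6 needs (1, 0, 0) <= (1, 1, 1) -> finishes; pool += (0, 1, 2) = (1, 2, 3)
  task-2 needs (0, 2, 0) <= (1, 2, 3) -> finishes; pool += (0, 2, 3) = (1, 4, 6)
  task-7 needs (1, 1, 5) <= (1, 4, 6) -> finishes; pool += (1, 0, 2) = (2, 4, 8)
  task-1 needs (2, 4, 2) <= (2, 4, 8) -> finishes; pool += (0, 0, 1) = (2, 4, 9)
  task-3 needs (1, 2, 1) <= (2, 4, 9) -> finishes; pool += (0, 0, 1) = (2, 4, 10)
  blocked: task-5 wants (2, 3, 12), pool (2, 4, 10) — not enough R4
  blocked: task-8 wants (1, 5, 7), pool (2, 4, 10) — not enough R1
Had the request been granted, task-5 and task-8 could never finish.


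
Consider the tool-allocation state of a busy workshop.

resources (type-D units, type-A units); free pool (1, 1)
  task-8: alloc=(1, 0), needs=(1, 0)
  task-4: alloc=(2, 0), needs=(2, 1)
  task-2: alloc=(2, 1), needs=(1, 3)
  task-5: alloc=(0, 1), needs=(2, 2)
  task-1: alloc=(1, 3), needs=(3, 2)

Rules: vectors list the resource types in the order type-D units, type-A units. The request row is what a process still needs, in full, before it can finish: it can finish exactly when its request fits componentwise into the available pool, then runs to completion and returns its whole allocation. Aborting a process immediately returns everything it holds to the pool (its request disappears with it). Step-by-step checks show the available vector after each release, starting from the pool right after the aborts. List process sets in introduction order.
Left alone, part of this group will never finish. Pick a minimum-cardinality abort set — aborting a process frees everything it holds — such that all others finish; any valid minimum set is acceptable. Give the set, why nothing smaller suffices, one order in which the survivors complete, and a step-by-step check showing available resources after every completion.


Abort task-1.
Key observation: the returned (1, 3) from task-1 is what brings task-5 — unrunnable before, under any order — into play at step 3.
No smaller set exists: with zero aborts the deadlock remains.
One survivor order: task-4, task-8, task-5, task-2. Walking it through (post-abort pool first):
  pool = (2, 4)
  task-4 needs (2, 1) <= (2, 4) -> finishes; pool += (2, 0) = (4, 4)
  task-8 needs (1, 0) <= (4, 4) -> finishes; pool += (1, 0) = (5, 4)
  task-5 needs (2, 2) <= (5, 4) -> finishes; pool += (0, 1) = (5, 5)
  task-2 needs (1, 3) <= (5, 5) -> finishes; pool += (2, 1) = (7, 6)


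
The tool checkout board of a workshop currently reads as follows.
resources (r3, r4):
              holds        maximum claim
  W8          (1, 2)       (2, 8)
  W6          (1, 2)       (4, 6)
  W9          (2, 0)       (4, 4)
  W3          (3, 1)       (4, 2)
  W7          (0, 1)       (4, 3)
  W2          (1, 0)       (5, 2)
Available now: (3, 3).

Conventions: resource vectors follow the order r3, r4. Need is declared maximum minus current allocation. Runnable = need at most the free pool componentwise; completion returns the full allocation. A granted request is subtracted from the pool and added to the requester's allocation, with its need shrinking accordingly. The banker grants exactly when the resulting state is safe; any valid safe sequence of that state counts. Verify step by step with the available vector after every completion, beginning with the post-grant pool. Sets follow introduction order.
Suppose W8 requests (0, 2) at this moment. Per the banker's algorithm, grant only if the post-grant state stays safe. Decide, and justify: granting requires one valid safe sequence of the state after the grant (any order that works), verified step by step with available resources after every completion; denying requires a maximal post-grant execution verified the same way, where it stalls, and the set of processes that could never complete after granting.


DENY: after the grant no complete ordering would exist.
Key observation: even finishing W3, W7, W2 leaves just (7, 3) free — too little r4 for any of the remaining processes.
After a pretend grant, a maximal execution: W3, W7, W2 — then nothing else fits. Verifying each step:
  pool = (3, 1)
  W3: need (1, 1) fits (3, 1); releases (3, 1), pool now (6, 2)
  W7: need (4, 2) fits (6, 2); releases (0, 1), pool now (6, 3)
  W2: need (4, 2) fits (6, 3); releases (1, 0), pool now (7, 3)
  blocked: W8 wants (1, 4), pool (7, 3) — not enough r4
  blocked: W6 wants (3, 4), pool (7, 3) — not enough r4
  blocked: W9 wants (2, 4), pool (7, 3) — not enough r4
Processes that could never finish after the grant: W8, W6 and W9.


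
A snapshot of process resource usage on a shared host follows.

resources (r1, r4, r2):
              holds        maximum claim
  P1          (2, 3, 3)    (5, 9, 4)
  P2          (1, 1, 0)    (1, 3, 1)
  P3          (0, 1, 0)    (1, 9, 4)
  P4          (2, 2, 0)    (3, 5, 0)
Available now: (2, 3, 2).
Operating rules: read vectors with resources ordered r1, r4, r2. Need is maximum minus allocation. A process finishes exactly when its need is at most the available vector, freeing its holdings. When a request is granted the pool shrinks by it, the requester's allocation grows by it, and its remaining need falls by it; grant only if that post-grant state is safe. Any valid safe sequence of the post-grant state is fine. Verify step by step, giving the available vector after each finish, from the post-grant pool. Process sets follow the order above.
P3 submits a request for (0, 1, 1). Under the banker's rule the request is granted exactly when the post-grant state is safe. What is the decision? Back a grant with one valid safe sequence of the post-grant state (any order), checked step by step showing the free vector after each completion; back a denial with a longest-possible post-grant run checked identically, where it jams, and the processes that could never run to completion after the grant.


DENY. Granting would leave the state unsafe.
Key observation: after P2, P4 complete, (5, 5, 1) is the best the pool ever gets, yet each leftover process wants more r4.
Pretend the grant happened; the run P2, P4 goes as far as possible. Check, step by step:
  pool = (2, 2, 1)
  P2: need (0, 2, 1) fits (2, 2, 1); releases (1, 1, 0), pool now (3, 3, 1)
  P4: need (1, 3, 0) fits (3, 3, 1); releases (2, 2, 0), pool now (5, 5, 1)
  P1 cannot run: need (3, 6, 1) vs free (5, 5, 1) (insufficient r4)
  P3 cannot run: need (1, 7, 3) vs free (5, 5, 1) (insufficient r4 and r2)
Had the request been granted, P1 and P3 could never finish.
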